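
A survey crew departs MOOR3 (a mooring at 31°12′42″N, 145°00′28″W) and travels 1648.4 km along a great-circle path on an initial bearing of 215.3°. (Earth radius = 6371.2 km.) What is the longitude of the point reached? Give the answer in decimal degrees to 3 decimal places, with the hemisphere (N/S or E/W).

153.993°W

MOOR3: φ = +31.21167°, λ = -145.00778°
δ = d/R = 1648.4/6371.2 = 0.258727 rad
φ₂ = arcsin(sin φ₁ cos δ + cos φ₁ sin δ cos θ)
   = arcsin(0.51820·0.96672 + 0.85526·0.25585·-0.81614) = 18.80620°
λ₂ = λ₁ + atan2(sin θ sin δ cos φ₁, cos δ − sin φ₁ sin φ₂) = -153.99318°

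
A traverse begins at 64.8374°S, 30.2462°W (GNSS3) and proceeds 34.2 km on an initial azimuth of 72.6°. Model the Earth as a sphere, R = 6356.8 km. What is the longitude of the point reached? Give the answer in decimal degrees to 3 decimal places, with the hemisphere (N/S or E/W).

δ = d/R = 34.2/6356.8 = 0.005380 rad
φ₂ = arcsin(sin φ₁ cos δ + cos φ₁ sin δ cos θ)
   = arcsin(-0.90510·0.99999 + 0.42519·0.00538·0.29904) = -64.74362°
λ₂ = λ₁ + atan2(sin θ sin δ cos φ₁, cos δ − sin φ₁ sin φ₂) = -29.55678°

29.557°W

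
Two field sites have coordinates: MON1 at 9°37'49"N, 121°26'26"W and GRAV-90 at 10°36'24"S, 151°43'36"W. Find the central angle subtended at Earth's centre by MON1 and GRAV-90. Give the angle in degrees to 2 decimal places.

36.29°

MON1: φ = +9.63028°, λ = -121.44056°
GRAV-90: φ = -10.60667°, λ = -151.72667°
Δφ = -20.2369°,  Δλ = -30.2861°
a = sin²(Δφ/2) + cos φ₁ cos φ₂ sin²(Δλ/2) = 0.096995
c = 2·arcsin(√a) = 0.633416 rad = 36.2920°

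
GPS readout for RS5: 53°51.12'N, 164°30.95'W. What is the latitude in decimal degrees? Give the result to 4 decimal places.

53.8520°N

53° + 51.12′/60 = 53 + 0.85200 = 53.8520°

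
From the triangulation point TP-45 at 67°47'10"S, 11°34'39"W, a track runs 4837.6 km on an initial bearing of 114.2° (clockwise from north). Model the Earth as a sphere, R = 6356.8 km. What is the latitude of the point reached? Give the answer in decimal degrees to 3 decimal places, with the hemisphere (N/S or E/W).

TP-45: φ = -67.78611°, λ = -11.57750°
δ = d/R = 4837.6/6356.8 = 0.761012 rad
φ₂ = arcsin(sin φ₁ cos δ + cos φ₁ sin δ cos θ)
   = arcsin(-0.92578·0.72414 + 0.37807·0.68965·-0.40992) = -51.01159°
λ₂ = λ₁ + atan2(sin θ sin δ cos φ₁, cos δ − sin φ₁ sin φ₂) = 77.32517°

51.012°S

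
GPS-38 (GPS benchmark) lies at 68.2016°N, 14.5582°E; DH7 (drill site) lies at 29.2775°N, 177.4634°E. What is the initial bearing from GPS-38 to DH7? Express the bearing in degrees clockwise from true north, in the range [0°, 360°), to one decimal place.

Δλ = 162.9052°
y = sin Δλ · cos φ₂ = 0.256404
x = cos φ₁ sin φ₂ − sin φ₁ cos φ₂ cos Δλ = 0.955711
θ = atan2(y, x) = 15.0180° → 15.0180° (mod 360°)

15.0°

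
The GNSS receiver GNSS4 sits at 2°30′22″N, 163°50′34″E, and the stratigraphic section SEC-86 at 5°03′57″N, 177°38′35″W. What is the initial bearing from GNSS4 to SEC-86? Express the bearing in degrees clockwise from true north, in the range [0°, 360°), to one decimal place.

GNSS4: φ = +2.50611°, λ = +163.84278°
SEC-86: φ = +5.06583°, λ = -177.64306°
Δλ = 18.5142°
y = sin Δλ · cos φ₂ = 0.316299
x = cos φ₁ sin φ₂ − sin φ₁ cos φ₂ cos Δλ = 0.046915
θ = atan2(y, x) = 81.5631° → 81.5631° (mod 360°)

81.6°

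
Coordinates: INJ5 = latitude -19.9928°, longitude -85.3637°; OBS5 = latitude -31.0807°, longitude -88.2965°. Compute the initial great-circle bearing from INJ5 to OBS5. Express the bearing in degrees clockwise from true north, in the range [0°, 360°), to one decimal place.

192.8°

Δλ = -2.9328°
y = sin Δλ · cos φ₂ = -0.043820
x = cos φ₁ sin φ₂ − sin φ₁ cos φ₂ cos Δλ = -0.192698
θ = atan2(y, x) = -167.1888° → 192.8112° (mod 360°)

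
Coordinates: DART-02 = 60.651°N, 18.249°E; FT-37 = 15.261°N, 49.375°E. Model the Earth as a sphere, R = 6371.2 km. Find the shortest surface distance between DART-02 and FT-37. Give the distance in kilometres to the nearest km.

5631 km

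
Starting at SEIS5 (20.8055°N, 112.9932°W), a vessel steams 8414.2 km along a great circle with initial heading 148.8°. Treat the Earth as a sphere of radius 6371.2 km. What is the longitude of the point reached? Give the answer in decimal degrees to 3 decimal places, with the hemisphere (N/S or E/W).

δ = d/R = 8414.2/6371.2 = 1.320662 rad
φ₂ = arcsin(sin φ₁ cos δ + cos φ₁ sin δ cos θ)
   = arcsin(0.35520·0.24753 + 0.93479·0.96888·-0.85536) = -43.37576°
λ₂ = λ₁ + atan2(sin θ sin δ cos φ₁, cos δ − sin φ₁ sin φ₂) = -69.32295°

69.323°W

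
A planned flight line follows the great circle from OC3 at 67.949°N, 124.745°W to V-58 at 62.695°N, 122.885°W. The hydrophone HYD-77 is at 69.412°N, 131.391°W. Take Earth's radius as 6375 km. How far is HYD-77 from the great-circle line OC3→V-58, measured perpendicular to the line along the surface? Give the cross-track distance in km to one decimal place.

δ₁₃ = central angle OC3→HYD-77 = 0.049262 rad  (haversine)
θ₁₃ = bearing OC3→HYD-77 = 304.261°,  θ₁₂ = bearing OC3→V-58 = 170.742°
dₓₜ = R·arcsin(sin δ₁₃ · sin(θ₁₃ − θ₁₂)) = 6375·arcsin(0.04924·sin(133.519°)) = 227.686 km
|dₓₜ| = 227.686 km

227.7 km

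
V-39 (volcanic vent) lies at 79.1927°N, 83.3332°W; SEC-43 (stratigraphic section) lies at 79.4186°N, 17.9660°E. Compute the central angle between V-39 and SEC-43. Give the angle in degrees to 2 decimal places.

Δφ = 0.2259°,  Δλ = 101.2992°
a = sin²(Δφ/2) + cos φ₁ cos φ₂ sin²(Δλ/2) = 0.020593
c = 2·arcsin(√a) = 0.288001 rad = 16.5012°

16.50°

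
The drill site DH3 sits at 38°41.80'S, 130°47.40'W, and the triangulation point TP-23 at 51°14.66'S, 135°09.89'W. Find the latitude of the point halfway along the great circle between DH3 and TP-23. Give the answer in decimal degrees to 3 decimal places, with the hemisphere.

44.991°S

DH3: φ = -38.69667°, λ = -130.79000°
TP-23: φ = -51.24433°, λ = -135.16483°
Bx = cos φ₂ cos Δλ = 0.624177,  By = cos φ₂ sin Δλ = -0.047752
φₘ = atan2(sin φ₁ + sin φ₂, √((cos φ₁ + Bx)² + By²)) = -44.99113°
λₘ = λ₁ + atan2(By, cos φ₁ + Bx) = -132.73707°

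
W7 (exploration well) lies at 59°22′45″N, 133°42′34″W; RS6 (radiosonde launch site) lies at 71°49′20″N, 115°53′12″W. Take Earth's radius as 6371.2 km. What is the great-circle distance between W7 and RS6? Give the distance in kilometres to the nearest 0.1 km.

1593.5 km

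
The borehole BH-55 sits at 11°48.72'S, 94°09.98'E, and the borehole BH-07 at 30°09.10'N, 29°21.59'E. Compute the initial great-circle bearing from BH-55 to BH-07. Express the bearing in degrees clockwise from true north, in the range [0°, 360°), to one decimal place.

BH-55: φ = -11.81200°, λ = +94.16633°
BH-07: φ = +30.15167°, λ = +29.35983°
Δλ = -64.8065°
y = sin Δλ · cos φ₂ = -0.782445
x = cos φ₁ sin φ₂ − sin φ₁ cos φ₂ cos Δλ = 0.567001
θ = atan2(y, x) = -54.0709° → 305.9291° (mod 360°)

305.9°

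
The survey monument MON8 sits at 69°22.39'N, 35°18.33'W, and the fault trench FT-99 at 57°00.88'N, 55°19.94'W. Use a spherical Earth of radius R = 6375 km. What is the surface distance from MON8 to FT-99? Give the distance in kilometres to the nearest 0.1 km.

1686.0 km

MON8: φ = +69.37317°, λ = -35.30550°
FT-99: φ = +57.01467°, λ = -55.33233°
Δφ = -12.3585°,  Δλ = -20.0268°
a = sin²(Δφ/2) + cos φ₁ cos φ₂ sin²(Δλ/2) = 0.017385
c = 2·arcsin(√a) = 0.264473 rad = 15.1532°
d = R·c = 6375 × 0.264473 = 1686.0 km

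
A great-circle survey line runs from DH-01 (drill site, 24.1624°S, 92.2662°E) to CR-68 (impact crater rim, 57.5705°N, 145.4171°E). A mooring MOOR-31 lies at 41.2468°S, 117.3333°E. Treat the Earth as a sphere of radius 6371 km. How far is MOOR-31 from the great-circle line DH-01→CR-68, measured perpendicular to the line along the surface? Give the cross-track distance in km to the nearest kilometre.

2806 km

δ₁₃ = central angle DH-01→MOOR-31 = 0.470681 rad  (haversine)
θ₁₃ = bearing DH-01→MOOR-31 = 135.376°,  θ₁₂ = bearing DH-01→CR-68 = 25.449°
dₓₜ = R·arcsin(sin δ₁₃ · sin(θ₁₃ − θ₁₂)) = 6371·arcsin(0.45349·sin(109.927°)) = 2806.064 km
|dₓₜ| = 2806.064 km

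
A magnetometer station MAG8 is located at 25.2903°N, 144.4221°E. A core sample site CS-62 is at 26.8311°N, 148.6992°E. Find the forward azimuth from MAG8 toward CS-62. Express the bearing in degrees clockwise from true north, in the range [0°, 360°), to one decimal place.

67.2°

Δλ = 4.2771°
y = sin Δλ · cos φ₂ = 0.066551
x = cos φ₁ sin φ₂ − sin φ₁ cos φ₂ cos Δλ = 0.027950
θ = atan2(y, x) = 67.2183° → 67.2183° (mod 360°)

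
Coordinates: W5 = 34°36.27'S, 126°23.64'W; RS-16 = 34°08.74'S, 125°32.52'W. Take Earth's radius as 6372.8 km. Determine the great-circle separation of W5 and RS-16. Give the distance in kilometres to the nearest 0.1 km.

W5: φ = -34.60450°, λ = -126.39400°
RS-16: φ = -34.14567°, λ = -125.54200°
Δφ = 0.4588°,  Δλ = 0.8520°
a = sin²(Δφ/2) + cos φ₁ cos φ₂ sin²(Δλ/2) = 0.000054
c = 2·arcsin(√a) = 0.014655 rad = 0.8397°
d = R·c = 6372.8 × 0.014655 = 93.4 km

93.4 km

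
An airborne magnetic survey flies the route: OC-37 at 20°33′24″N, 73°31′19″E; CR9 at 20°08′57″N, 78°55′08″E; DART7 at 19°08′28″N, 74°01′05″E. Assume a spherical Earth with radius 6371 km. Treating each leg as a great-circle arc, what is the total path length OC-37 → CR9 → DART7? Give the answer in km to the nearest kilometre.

1090 km

OC-37: φ = +20.55667°, λ = +73.52194°
CR9: φ = +20.14917°, λ = +78.91889°
DART7: φ = +19.14111°, λ = +74.01806°
OC-37→CR9: c = 0.088595 rad, d = 564.44 km
CR9→DART7: c = 0.082452 rad, d = 525.30 km
Total = 564.44 + 525.30 = 1089.74 km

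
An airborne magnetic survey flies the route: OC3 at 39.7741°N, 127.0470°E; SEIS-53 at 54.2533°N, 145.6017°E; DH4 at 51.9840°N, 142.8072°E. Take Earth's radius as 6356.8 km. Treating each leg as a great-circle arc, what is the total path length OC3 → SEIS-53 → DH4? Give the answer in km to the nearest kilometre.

2433 km

OC3→SEIS-53: c = 0.333509 rad, d = 2120.05 km
SEIS-53→DH4: c = 0.049241 rad, d = 313.02 km
Total = 2120.05 + 313.02 = 2433.07 km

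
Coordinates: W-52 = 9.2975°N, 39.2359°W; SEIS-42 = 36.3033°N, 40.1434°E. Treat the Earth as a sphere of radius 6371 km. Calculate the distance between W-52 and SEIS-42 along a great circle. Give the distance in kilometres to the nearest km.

Δφ = 27.0058°,  Δλ = 79.3793°
a = sin²(Δφ/2) + cos φ₁ cos φ₂ sin²(Δλ/2) = 0.378883
c = 2·arcsin(√a) = 1.326129 rad = 75.9816°
d = R·c = 6371 × 1.326129 = 8448.8 km

8449 km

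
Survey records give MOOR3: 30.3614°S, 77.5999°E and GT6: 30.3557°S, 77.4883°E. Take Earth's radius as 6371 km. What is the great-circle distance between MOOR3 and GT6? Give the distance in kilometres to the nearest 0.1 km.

10.7 km

Δφ = 0.0057°,  Δλ = -0.1116°
a = sin²(Δφ/2) + cos φ₁ cos φ₂ sin²(Δλ/2) = 0.000001
c = 2·arcsin(√a) = 0.001684 rad = 0.0965°
d = R·c = 6371 × 0.001684 = 10.7 km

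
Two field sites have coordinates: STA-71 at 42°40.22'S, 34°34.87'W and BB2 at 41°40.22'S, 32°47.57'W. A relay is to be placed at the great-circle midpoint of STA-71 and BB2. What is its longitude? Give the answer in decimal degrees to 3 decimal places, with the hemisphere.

33.680°W

STA-71: φ = -42.67033°, λ = -34.58117°
BB2: φ = -41.67033°, λ = -32.79283°
Bx = cos φ₂ cos Δλ = 0.746619,  By = cos φ₂ sin Δλ = 0.023311
φₘ = atan2(sin φ₁ + sin φ₂, √((cos φ₁ + Bx)² + By²)) = -42.17380°
λₘ = λ₁ + atan2(By, cos φ₁ + Bx) = -33.67993°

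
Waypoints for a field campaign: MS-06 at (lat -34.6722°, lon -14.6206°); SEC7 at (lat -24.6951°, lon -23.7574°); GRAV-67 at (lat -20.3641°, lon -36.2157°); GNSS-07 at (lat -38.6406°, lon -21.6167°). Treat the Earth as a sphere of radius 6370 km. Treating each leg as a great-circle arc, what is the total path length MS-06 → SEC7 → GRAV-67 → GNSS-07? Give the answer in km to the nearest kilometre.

5250 km

MS-06→SEC7: c = 0.222284 rad, d = 1415.95 km
SEC7→GRAV-67: c = 0.214475 rad, d = 1366.21 km
GRAV-67→GNSS-07: c = 0.387353 rad, d = 2467.44 km
Total = 1415.95 + 1366.21 + 2467.44 = 5249.59 km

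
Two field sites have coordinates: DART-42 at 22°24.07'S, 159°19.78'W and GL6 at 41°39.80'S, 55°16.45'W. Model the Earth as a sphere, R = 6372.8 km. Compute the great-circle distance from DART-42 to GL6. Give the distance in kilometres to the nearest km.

9464 km

DART-42: φ = -22.40117°, λ = -159.32967°
GL6: φ = -41.66333°, λ = -55.27417°
Δφ = -19.2622°,  Δλ = 104.0555°
a = sin²(Δφ/2) + cos φ₁ cos φ₂ sin²(Δλ/2) = 0.457206
c = 2·arcsin(√a) = 1.485103 rad = 85.0902°
d = R·c = 6372.8 × 1.485103 = 9464.3 km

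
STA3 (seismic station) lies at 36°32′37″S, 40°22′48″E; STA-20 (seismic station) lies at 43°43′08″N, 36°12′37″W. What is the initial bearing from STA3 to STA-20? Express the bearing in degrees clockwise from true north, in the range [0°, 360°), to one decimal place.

STA3: φ = -36.54361°, λ = +40.38000°
STA-20: φ = +43.71889°, λ = -36.21028°
Δλ = -76.5903°
y = sin Δλ · cos φ₂ = -0.703035
x = cos φ₁ sin φ₂ − sin φ₁ cos φ₂ cos Δλ = 0.655051
θ = atan2(y, x) = -47.0235° → 312.9765° (mod 360°)

313.0°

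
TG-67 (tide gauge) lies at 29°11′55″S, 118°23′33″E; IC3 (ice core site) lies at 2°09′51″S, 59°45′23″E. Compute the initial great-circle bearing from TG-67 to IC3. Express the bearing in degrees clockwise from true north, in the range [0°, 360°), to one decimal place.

284.5°

TG-67: φ = -29.19861°, λ = +118.39250°
IC3: φ = -2.16417°, λ = +59.75639°
Δλ = -58.6361°
y = sin Δλ · cos φ₂ = -0.853270
x = cos φ₁ sin φ₂ − sin φ₁ cos φ₂ cos Δλ = 0.220760
θ = atan2(y, x) = -75.4943° → 284.5057° (mod 360°)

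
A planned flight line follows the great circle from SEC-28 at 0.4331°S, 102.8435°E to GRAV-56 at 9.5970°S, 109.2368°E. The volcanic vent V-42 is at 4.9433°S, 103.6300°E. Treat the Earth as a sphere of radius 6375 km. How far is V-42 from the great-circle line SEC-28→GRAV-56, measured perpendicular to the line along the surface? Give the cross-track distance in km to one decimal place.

δ₁₃ = central angle SEC-28→V-42 = 0.079903 rad  (haversine)
θ₁₃ = bearing SEC-28→V-42 = 170.135°,  θ₁₂ = bearing SEC-28→GRAV-56 = 145.425°
dₓₜ = R·arcsin(sin δ₁₃ · sin(θ₁₃ − θ₁₂)) = 6375·arcsin(0.07982·sin(24.709°)) = 212.742 km
|dₓₜ| = 212.742 km

212.7 km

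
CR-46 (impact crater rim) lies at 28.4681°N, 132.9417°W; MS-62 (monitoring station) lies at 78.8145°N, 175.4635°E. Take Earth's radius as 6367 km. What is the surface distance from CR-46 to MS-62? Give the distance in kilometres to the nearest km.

Δφ = 50.3464°,  Δλ = -51.5948°
a = sin²(Δφ/2) + cos φ₁ cos φ₂ sin²(Δλ/2) = 0.213224
c = 2·arcsin(√a) = 0.959962 rad = 55.0018°
d = R·c = 6367 × 0.959962 = 6112.1 km

6112 km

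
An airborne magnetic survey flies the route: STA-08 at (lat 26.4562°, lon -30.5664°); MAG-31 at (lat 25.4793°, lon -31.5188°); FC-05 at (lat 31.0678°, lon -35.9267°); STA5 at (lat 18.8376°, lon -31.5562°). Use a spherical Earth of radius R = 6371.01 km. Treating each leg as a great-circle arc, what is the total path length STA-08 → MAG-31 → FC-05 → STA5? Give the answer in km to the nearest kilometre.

2330 km

STA-08→MAG-31: c = 0.022672 rad, d = 144.44 km
MAG-31→FC-05: c = 0.118730 rad, d = 756.43 km
FC-05→STA5: c = 0.224314 rad, d = 1429.10 km
Total = 144.44 + 756.43 + 1429.10 = 2329.98 km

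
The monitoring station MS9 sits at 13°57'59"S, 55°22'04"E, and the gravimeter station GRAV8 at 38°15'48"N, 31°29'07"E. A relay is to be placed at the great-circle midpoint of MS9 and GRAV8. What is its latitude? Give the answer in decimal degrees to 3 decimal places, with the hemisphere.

MS9: φ = -13.96639°, λ = +55.36778°
GRAV8: φ = +38.26333°, λ = +31.48528°
Bx = cos φ₂ cos Δλ = 0.717945,  By = cos φ₂ sin Δλ = -0.317887
φₘ = atan2(sin φ₁ + sin φ₂, √((cos φ₁ + Bx)² + By²)) = 12.40594°
λₘ = λ₁ + atan2(By, cos φ₁ + Bx) = 44.70501°

12.406°N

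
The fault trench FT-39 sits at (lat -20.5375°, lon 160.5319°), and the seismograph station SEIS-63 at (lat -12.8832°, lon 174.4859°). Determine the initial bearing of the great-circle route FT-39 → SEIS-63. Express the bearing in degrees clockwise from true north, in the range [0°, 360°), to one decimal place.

Δλ = 13.9540°
y = sin Δλ · cos φ₂ = 0.235072
x = cos φ₁ sin φ₂ − sin φ₁ cos φ₂ cos Δλ = 0.123104
θ = atan2(y, x) = 62.3597° → 62.3597° (mod 360°)

62.4°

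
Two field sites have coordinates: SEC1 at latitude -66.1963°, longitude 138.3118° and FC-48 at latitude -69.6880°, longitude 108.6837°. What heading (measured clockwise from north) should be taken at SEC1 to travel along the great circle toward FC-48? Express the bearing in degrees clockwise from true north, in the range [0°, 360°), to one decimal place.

239.2°

Δλ = -29.6281°
y = sin Δλ · cos φ₂ = -0.171611
x = cos φ₁ sin φ₂ − sin φ₁ cos φ₂ cos Δλ = -0.102430
θ = atan2(y, x) = -120.8318° → 239.1682° (mod 360°)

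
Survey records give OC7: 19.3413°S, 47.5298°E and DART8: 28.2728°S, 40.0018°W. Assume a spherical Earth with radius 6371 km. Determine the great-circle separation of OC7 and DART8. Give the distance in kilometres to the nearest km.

Δφ = -8.9315°,  Δλ = -87.5316°
a = sin²(Δφ/2) + cos φ₁ cos φ₂ sin²(Δλ/2) = 0.403667
c = 2·arcsin(√a) = 1.376917 rad = 78.8915°
d = R·c = 6371 × 1.376917 = 8772.3 km

8772 km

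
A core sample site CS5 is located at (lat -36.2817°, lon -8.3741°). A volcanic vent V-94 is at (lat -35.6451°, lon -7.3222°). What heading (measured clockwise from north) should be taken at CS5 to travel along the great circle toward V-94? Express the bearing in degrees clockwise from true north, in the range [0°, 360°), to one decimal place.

Δλ = 1.0519°
y = sin Δλ · cos φ₂ = 0.014919
x = cos φ₁ sin φ₂ − sin φ₁ cos φ₂ cos Δλ = 0.011029
θ = atan2(y, x) = 53.5240° → 53.5240° (mod 360°)

53.5°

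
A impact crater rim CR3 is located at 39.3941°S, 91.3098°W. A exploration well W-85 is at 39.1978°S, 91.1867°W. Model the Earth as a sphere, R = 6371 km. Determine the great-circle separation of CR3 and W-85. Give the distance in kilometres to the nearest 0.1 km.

Δφ = 0.1963°,  Δλ = 0.1231°
a = sin²(Δφ/2) + cos φ₁ cos φ₂ sin²(Δλ/2) = 0.000004
c = 2·arcsin(√a) = 0.003808 rad = 0.2182°
d = R·c = 6371 × 0.003808 = 24.3 km

24.3 km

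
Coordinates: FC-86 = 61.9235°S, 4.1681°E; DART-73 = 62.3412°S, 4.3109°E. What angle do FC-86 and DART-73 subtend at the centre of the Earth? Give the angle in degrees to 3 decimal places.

Δφ = -0.4177°,  Δλ = 0.1428°
a = sin²(Δφ/2) + cos φ₁ cos φ₂ sin²(Δλ/2) = 0.000014
c = 2·arcsin(√a) = 0.007383 rad = 0.4230°

0.423°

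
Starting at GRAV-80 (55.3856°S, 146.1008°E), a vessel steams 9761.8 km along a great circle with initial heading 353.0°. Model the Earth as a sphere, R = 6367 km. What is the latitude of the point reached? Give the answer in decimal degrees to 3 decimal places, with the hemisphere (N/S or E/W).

δ = d/R = 9761.8/6367 = 1.533187 rad
φ₂ = arcsin(sin φ₁ cos δ + cos φ₁ sin δ cos θ)
   = arcsin(-0.82299·0.03760 + 0.56805·0.99929·0.99255) = 32.17267°
λ₂ = λ₁ + atan2(sin θ sin δ cos φ₁, cos δ − sin φ₁ sin φ₂) = 137.82862°

32.173°N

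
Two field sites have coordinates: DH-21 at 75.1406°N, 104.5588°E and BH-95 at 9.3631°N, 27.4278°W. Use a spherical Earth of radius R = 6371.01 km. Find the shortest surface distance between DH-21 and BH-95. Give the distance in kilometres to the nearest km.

Δφ = -65.7775°,  Δλ = -131.9866°
a = sin²(Δφ/2) + cos φ₁ cos φ₂ sin²(Δλ/2) = 0.506009
c = 2·arcsin(√a) = 1.582814 rad = 90.6885°
d = R·c = 6371.01 × 1.582814 = 10084.1 km

10084 km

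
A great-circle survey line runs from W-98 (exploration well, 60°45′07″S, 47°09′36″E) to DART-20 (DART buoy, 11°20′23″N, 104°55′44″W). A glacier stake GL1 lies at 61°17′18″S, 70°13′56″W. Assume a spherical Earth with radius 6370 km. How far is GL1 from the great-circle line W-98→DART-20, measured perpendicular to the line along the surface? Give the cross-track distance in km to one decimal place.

W-98: φ = -60.75194°, λ = +47.16000°
DART-20: φ = +11.33972°, λ = -104.92889°
GL1: φ = -61.28833°, λ = -70.23222°
δ₁₃ = central angle W-98→GL1 = 0.853638 rad  (haversine)
θ₁₃ = bearing W-98→GL1 = 214.468°,  θ₁₂ = bearing W-98→DART-20 = 214.819°
dₓₜ = R·arcsin(sin δ₁₃ · sin(θ₁₃ − θ₁₂)) = 6370·arcsin(0.75368·sin(-0.351°)) = -29.417 km
|dₓₜ| = 29.417 km

29.4 km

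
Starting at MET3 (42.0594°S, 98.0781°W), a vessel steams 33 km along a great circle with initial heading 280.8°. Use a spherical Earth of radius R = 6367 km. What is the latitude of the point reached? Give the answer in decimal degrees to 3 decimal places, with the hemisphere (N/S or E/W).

δ = d/R = 33/6367 = 0.005183 rad
φ₂ = arcsin(sin φ₁ cos δ + cos φ₁ sin δ cos θ)
   = arcsin(-0.66990·0.99999 + 0.74245·0.00518·0.18738) = -42.00309°
λ₂ = λ₁ + atan2(sin θ sin δ cos φ₁, cos δ − sin φ₁ sin φ₂) = -98.47064°

42.003°S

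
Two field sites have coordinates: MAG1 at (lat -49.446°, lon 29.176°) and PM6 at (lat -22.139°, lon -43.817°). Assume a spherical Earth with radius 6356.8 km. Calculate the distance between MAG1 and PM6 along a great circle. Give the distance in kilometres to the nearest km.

Δφ = 27.3070°,  Δλ = -72.9930°
a = sin²(Δφ/2) + cos φ₁ cos φ₂ sin²(Δλ/2) = 0.268761
c = 2·arcsin(√a) = 1.090009 rad = 62.4529°
d = R·c = 6356.8 × 1.090009 = 6929.0 km

6929 km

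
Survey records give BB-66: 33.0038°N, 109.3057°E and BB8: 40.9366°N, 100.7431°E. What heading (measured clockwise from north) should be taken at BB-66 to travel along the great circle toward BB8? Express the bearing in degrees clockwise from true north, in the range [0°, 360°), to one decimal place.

Δλ = -8.5626°
y = sin Δλ · cos φ₂ = -0.112477
x = cos φ₁ sin φ₂ − sin φ₁ cos φ₂ cos Δλ = 0.142598
θ = atan2(y, x) = -38.2652° → 321.7348° (mod 360°)

321.7°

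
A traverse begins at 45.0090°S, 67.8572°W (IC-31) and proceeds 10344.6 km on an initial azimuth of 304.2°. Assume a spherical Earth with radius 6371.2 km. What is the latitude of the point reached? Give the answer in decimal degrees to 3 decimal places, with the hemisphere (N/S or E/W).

δ = d/R = 10344.6/6371.2 = 1.623650 rad
φ₂ = arcsin(sin φ₁ cos δ + cos φ₁ sin δ cos θ)
   = arcsin(-0.70722·-0.05283 + 0.70700·0.99860·0.56208) = 25.73423°
λ₂ = λ₁ + atan2(sin θ sin δ cos φ₁, cos δ − sin φ₁ sin φ₂) = -134.32876°

25.734°N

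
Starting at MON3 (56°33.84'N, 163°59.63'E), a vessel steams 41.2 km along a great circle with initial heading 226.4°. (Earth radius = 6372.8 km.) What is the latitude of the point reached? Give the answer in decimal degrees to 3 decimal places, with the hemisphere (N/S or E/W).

MON3: φ = +56.56400°, λ = +163.99383°
δ = d/R = 41.2/6372.8 = 0.006465 rad
φ₂ = arcsin(sin φ₁ cos δ + cos φ₁ sin δ cos θ)
   = arcsin(0.83450·0.99998 + 0.55101·0.00646·-0.68962) = 56.30761°
λ₂ = λ₁ + atan2(sin θ sin δ cos φ₁, cos δ − sin φ₁ sin φ₂) = 163.51028°

56.308°N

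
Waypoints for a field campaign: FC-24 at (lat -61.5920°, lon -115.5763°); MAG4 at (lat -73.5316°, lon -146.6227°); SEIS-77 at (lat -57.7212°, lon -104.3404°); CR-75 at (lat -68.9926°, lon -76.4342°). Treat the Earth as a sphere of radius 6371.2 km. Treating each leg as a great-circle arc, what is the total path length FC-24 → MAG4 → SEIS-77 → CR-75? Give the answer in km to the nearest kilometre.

FC-24→MAG4: c = 0.287180 rad, d = 1829.68 km
MAG4→SEIS-77: c = 0.395557 rad, d = 2520.17 km
SEIS-77→CR-75: c = 0.289279 rad, d = 1843.05 km
Total = 1829.68 + 2520.17 + 1843.05 = 6192.91 km

6193 km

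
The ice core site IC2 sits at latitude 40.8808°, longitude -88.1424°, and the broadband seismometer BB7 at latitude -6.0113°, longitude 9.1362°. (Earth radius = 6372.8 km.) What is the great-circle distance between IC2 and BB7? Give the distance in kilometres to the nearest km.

Δφ = -46.8921°,  Δλ = 97.2786°
a = sin²(Δφ/2) + cos φ₁ cos φ₂ sin²(Δλ/2) = 0.581902
c = 2·arcsin(√a) = 1.735342 rad = 99.4278°
d = R·c = 6372.8 × 1.735342 = 11059.0 km

11059 km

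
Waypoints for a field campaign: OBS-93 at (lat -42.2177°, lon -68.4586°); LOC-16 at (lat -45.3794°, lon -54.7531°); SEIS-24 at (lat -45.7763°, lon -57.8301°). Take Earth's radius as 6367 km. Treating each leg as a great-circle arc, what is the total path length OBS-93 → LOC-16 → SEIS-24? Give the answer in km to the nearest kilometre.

1396 km

OBS-93→LOC-16: c = 0.180991 rad, d = 1152.37 km
LOC-16→SEIS-24: c = 0.038220 rad, d = 243.35 km
Total = 1152.37 + 243.35 = 1395.71 km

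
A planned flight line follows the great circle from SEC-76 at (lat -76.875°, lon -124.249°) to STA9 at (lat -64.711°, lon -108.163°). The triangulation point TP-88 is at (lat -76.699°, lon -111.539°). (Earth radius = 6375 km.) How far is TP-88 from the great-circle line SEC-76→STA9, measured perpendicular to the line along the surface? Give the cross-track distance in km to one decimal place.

δ₁₃ = central angle SEC-76→TP-88 = 0.050698 rad  (haversine)
θ₁₃ = bearing SEC-76→TP-88 = 92.735°,  θ₁₂ = bearing SEC-76→STA9 = 31.333°
dₓₜ = R·arcsin(sin δ₁₃ · sin(θ₁₃ − θ₁₂)) = 6375·arcsin(0.05068·sin(61.402°)) = 283.742 km
|dₓₜ| = 283.742 km

283.7 km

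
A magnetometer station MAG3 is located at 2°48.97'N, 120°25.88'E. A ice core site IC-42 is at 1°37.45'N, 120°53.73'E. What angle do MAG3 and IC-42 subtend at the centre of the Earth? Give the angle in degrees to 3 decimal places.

MAG3: φ = +2.81617°, λ = +120.43133°
IC-42: φ = +1.62417°, λ = +120.89550°
Δφ = -1.1920°,  Δλ = 0.4642°
a = sin²(Δφ/2) + cos φ₁ cos φ₂ sin²(Δλ/2) = 0.000125
c = 2·arcsin(√a) = 0.022324 rad = 1.2791°

1.279°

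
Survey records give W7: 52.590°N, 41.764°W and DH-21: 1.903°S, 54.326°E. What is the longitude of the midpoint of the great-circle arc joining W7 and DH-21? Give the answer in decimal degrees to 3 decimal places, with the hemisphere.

21.460°E

Bx = cos φ₂ cos Δλ = -0.106032,  By = cos φ₂ sin Δλ = 0.993808
φₘ = atan2(sin φ₁ + sin φ₂, √((cos φ₁ + Bx)² + By²)) = 34.36144°
λₘ = λ₁ + atan2(By, cos φ₁ + Bx) = 21.46017°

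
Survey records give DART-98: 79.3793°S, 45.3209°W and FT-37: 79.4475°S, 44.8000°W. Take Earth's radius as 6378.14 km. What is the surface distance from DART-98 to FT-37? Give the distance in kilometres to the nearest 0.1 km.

13.1 km

Δφ = -0.0682°,  Δλ = 0.5209°
a = sin²(Δφ/2) + cos φ₁ cos φ₂ sin²(Δλ/2) = 0.000001
c = 2·arcsin(√a) = 0.002051 rad = 0.1175°
d = R·c = 6378.14 × 0.002051 = 13.1 km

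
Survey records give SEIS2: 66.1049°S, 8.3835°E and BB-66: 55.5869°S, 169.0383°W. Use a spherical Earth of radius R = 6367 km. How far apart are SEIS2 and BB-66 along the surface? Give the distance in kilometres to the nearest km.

Δφ = 10.5180°,  Δλ = -177.4218°
a = sin²(Δφ/2) + cos φ₁ cos φ₂ sin²(Δλ/2) = 0.237209
c = 2·arcsin(√a) = 1.017398 rad = 58.2926°
d = R·c = 6367 × 1.017398 = 6477.8 km

6478 km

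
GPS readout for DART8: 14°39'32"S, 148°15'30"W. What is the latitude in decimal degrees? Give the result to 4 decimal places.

14.6589°S

14° + 39′/60 + 32″/3600 = 14 + 0.65000 + 0.00889 = 14.6589°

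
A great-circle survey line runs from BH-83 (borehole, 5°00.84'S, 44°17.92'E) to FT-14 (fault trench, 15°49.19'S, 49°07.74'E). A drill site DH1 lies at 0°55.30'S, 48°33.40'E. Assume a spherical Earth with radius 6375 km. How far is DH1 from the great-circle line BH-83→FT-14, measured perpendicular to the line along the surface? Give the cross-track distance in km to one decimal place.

615.1 km

BH-83: φ = -5.01400°, λ = +44.29867°
FT-14: φ = -15.81983°, λ = +49.12900°
DH1: φ = -0.92167°, λ = +48.55667°
δ₁₃ = central angle BH-83→DH1 = 0.102991 rad  (haversine)
θ₁₃ = bearing BH-83→DH1 = 46.228°,  θ₁₂ = bearing BH-83→FT-14 = 156.663°
dₓₜ = R·arcsin(sin δ₁₃ · sin(θ₁₃ − θ₁₂)) = 6375·arcsin(0.10281·sin(-110.435°)) = -615.118 km
|dₓₜ| = 615.118 km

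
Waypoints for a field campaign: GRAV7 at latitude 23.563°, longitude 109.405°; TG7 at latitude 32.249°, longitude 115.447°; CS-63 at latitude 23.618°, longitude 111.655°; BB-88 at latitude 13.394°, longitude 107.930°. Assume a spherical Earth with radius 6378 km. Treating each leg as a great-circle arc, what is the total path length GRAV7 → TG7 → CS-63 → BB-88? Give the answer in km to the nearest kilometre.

GRAV7→TG7: c = 0.177861 rad, d = 1134.39 km
TG7→CS-63: c = 0.161552 rad, d = 1030.38 km
CS-63→BB-88: c = 0.188757 rad, d = 1203.89 km
Total = 1134.39 + 1030.38 + 1203.89 = 3368.66 km

3369 km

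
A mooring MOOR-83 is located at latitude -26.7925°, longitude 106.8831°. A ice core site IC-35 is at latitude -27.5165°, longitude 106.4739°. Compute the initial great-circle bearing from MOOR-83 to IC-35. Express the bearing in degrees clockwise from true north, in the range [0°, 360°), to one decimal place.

206.6°

Δλ = -0.4092°
y = sin Δλ · cos φ₂ = -0.006334
x = cos φ₁ sin φ₂ − sin φ₁ cos φ₂ cos Δλ = -0.012646
θ = atan2(y, x) = -153.3954° → 206.6046° (mod 360°)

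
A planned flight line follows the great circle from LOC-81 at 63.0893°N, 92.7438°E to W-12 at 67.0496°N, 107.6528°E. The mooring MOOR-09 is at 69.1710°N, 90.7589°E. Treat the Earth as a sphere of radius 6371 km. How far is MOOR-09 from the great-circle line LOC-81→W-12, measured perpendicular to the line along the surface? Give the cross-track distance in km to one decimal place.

δ₁₃ = central angle LOC-81→MOOR-09 = 0.107053 rad  (haversine)
θ₁₃ = bearing LOC-81→MOOR-09 = 353.381°,  θ₁₂ = bearing LOC-81→W-12 = 51.163°
dₓₜ = R·arcsin(sin δ₁₃ · sin(θ₁₃ − θ₁₂)) = 6371·arcsin(0.10685·sin(302.219°)) = -576.702 km
|dₓₜ| = 576.702 km

576.7 km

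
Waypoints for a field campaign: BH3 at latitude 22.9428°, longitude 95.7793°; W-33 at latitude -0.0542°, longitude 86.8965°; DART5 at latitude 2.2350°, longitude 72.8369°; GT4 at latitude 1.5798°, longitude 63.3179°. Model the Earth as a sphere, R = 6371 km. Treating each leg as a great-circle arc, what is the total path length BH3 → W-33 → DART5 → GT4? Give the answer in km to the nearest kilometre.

5376 km

BH3→W-33: c = 0.428764 rad, d = 2731.65 km
W-33→DART5: c = 0.248557 rad, d = 1583.56 km
DART5→GT4: c = 0.166438 rad, d = 1060.38 km
Total = 2731.65 + 1583.56 + 1060.38 = 5375.59 km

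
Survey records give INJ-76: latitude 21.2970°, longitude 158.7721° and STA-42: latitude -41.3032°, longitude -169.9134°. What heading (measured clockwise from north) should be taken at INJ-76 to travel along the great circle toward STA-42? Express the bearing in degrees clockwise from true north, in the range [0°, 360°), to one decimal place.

Δλ = 31.3145°
y = sin Δλ · cos φ₂ = 0.390439
x = cos φ₁ sin φ₂ − sin φ₁ cos φ₂ cos Δλ = -0.848071
θ = atan2(y, x) = 155.2793° → 155.2793° (mod 360°)

155.3°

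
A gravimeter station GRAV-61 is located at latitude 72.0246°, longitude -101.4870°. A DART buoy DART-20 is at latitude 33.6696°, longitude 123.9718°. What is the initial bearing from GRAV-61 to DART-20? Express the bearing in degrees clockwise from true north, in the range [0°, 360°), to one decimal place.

320.8°

Δλ = -134.5412°
y = sin Δλ · cos φ₂ = -0.593182
x = cos φ₁ sin φ₂ − sin φ₁ cos φ₂ cos Δλ = 0.726357
θ = atan2(y, x) = -39.2369° → 320.7631° (mod 360°)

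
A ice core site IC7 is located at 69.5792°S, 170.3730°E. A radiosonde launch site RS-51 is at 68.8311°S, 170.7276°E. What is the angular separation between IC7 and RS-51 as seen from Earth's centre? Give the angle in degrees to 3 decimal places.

0.759°

Δφ = 0.7481°,  Δλ = 0.3546°
a = sin²(Δφ/2) + cos φ₁ cos φ₂ sin²(Δλ/2) = 0.000044
c = 2·arcsin(√a) = 0.013240 rad = 0.7586°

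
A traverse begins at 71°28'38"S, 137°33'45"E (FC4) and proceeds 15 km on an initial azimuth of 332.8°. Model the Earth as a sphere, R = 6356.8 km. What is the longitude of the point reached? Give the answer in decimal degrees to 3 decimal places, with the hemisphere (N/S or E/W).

137.369°E

FC4: φ = -71.47722°, λ = +137.56250°
δ = d/R = 15/6356.8 = 0.002360 rad
φ₂ = arcsin(sin φ₁ cos δ + cos φ₁ sin δ cos θ)
   = arcsin(-0.94820·1.00000 + 0.31768·0.00236·0.88942) = -71.35687°
λ₂ = λ₁ + atan2(sin θ sin δ cos φ₁, cos δ − sin φ₁ sin φ₂) = 137.36918°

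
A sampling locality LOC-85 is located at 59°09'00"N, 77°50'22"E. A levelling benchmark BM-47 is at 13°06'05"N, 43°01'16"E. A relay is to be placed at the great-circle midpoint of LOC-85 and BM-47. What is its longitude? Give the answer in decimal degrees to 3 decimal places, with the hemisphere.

54.875°E

LOC-85: φ = +59.15000°, λ = +77.83944°
BM-47: φ = +13.10139°, λ = +43.02111°
Bx = cos φ₂ cos Δλ = 0.799597,  By = cos φ₂ sin Δλ = -0.556114
φₘ = atan2(sin φ₁ + sin φ₂, √((cos φ₁ + Bx)² + By²)) = 37.28372°
λₘ = λ₁ + atan2(By, cos φ₁ + Bx) = 54.87505°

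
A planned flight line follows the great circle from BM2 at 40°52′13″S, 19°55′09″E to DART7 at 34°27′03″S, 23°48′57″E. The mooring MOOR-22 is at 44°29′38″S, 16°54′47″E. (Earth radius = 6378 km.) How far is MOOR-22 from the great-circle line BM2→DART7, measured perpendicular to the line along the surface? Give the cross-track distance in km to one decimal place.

BM2: φ = -40.87028°, λ = +19.91917°
DART7: φ = -34.45083°, λ = +23.81583°
MOOR-22: φ = -44.49389°, λ = +16.91306°
δ₁₃ = central angle BM2→MOOR-22 = 0.074064 rad  (haversine)
θ₁₃ = bearing BM2→MOOR-22 = 210.368°,  θ₁₂ = bearing BM2→DART7 = 26.879°
dₓₜ = R·arcsin(sin δ₁₃ · sin(θ₁₃ − θ₁₂)) = 6378·arcsin(0.07400·sin(183.489°)) = -28.719 km
|dₓₜ| = 28.719 km

28.7 km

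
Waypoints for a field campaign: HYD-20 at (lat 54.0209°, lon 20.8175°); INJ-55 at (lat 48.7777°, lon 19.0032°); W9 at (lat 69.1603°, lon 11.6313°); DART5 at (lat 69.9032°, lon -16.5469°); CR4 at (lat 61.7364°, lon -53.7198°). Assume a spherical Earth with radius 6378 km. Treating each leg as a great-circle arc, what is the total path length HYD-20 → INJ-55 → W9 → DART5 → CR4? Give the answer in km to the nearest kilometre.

HYD-20→INJ-55: c = 0.093611 rad, d = 597.05 km
INJ-55→W9: c = 0.361266 rad, d = 2304.16 km
W9→DART5: c = 0.170921 rad, d = 1090.14 km
DART5→CR4: c = 0.295011 rad, d = 1881.58 km
Total = 597.05 + 2304.16 + 1090.14 + 1881.58 = 5872.92 km

5873 km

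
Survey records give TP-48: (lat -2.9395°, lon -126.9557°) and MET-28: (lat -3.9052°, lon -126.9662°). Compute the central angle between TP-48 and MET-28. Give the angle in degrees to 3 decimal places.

Δφ = -0.9657°,  Δλ = -0.0105°
a = sin²(Δφ/2) + cos φ₁ cos φ₂ sin²(Δλ/2) = 0.000071
c = 2·arcsin(√a) = 0.016856 rad = 0.9658°

0.966°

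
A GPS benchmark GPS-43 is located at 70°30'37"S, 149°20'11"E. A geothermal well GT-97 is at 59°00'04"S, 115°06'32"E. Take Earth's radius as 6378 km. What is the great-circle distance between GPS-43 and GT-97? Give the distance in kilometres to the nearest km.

GPS-43: φ = -70.51028°, λ = +149.33639°
GT-97: φ = -59.00111°, λ = +115.10889°
Δφ = 11.5092°,  Δλ = -34.2275°
a = sin²(Δφ/2) + cos φ₁ cos φ₂ sin²(Δλ/2) = 0.024933
c = 2·arcsin(√a) = 0.317132 rad = 18.1703°
d = R·c = 6378 × 0.317132 = 2022.7 km

2023 km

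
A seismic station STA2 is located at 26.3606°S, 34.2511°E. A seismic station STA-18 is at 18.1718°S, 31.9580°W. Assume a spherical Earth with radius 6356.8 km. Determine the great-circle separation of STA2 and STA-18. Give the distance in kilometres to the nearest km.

6789 km

Δφ = 8.1888°,  Δλ = -66.2091°
a = sin²(Δφ/2) + cos φ₁ cos φ₂ sin²(Δλ/2) = 0.259049
c = 2·arcsin(√a) = 1.067973 rad = 61.1904°
d = R·c = 6356.8 × 1.067973 = 6788.9 km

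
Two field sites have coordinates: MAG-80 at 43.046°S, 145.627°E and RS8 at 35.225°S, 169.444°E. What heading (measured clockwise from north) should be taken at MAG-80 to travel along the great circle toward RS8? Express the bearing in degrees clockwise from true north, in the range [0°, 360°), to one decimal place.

Δλ = 23.8170°
y = sin Δλ · cos φ₂ = 0.329875
x = cos φ₁ sin φ₂ − sin φ₁ cos φ₂ cos Δλ = 0.088593
θ = atan2(y, x) = 74.9670° → 74.9670° (mod 360°)

75.0°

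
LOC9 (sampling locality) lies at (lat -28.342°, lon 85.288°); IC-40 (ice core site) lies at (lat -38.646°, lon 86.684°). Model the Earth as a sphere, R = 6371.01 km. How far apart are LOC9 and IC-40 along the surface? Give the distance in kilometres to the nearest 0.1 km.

1153.0 km

Δφ = -10.3040°,  Δλ = 1.3960°
a = sin²(Δφ/2) + cos φ₁ cos φ₂ sin²(Δλ/2) = 0.008166
c = 2·arcsin(√a) = 0.180976 rad = 10.3691°
d = R·c = 6371.01 × 0.180976 = 1153.0 km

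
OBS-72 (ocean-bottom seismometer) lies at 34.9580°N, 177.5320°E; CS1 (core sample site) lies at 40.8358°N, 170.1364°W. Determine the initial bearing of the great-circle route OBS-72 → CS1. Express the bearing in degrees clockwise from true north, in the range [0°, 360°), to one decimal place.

55.2°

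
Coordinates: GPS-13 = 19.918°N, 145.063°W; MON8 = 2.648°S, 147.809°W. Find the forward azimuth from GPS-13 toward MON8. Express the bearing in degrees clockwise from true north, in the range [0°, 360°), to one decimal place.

Δλ = -2.7460°
y = sin Δλ · cos φ₂ = -0.047857
x = cos φ₁ sin φ₂ − sin φ₁ cos φ₂ cos Δλ = -0.383357
θ = atan2(y, x) = -172.8842° → 187.1158° (mod 360°)

187.1°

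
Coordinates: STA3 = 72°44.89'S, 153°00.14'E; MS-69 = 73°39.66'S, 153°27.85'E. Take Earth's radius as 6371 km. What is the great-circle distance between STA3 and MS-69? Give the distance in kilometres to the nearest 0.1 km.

102.6 km

STA3: φ = -72.74817°, λ = +153.00233°
MS-69: φ = -73.66100°, λ = +153.46417°
Δφ = -0.9128°,  Δλ = 0.4618°
a = sin²(Δφ/2) + cos φ₁ cos φ₂ sin²(Δλ/2) = 0.000065
c = 2·arcsin(√a) = 0.016101 rad = 0.9225°
d = R·c = 6371 × 0.016101 = 102.6 km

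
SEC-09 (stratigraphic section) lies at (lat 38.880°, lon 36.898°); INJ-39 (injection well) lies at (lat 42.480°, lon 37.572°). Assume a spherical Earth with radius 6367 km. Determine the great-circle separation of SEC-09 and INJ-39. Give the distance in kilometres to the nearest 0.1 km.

404.1 km

Δφ = 3.6000°,  Δλ = 0.6740°
a = sin²(Δφ/2) + cos φ₁ cos φ₂ sin²(Δλ/2) = 0.001006
c = 2·arcsin(√a) = 0.063461 rad = 3.6361°
d = R·c = 6367 × 0.063461 = 404.1 km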